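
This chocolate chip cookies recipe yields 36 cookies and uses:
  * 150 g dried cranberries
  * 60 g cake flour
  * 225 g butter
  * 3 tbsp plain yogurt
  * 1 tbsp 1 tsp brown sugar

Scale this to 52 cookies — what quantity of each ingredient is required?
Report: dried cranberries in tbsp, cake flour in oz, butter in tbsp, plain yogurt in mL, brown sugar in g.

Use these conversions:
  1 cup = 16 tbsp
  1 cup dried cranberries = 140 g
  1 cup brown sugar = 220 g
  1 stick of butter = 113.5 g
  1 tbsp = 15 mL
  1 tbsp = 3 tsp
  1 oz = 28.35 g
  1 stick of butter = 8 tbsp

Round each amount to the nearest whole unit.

Scaling factor: 52/36 = 13/9.
dried cranberries: 150 g × 13/9 ÷ 140 g/cup × 16 tbsp/cup ≈ 25 tbsp
cake flour: 60 g × 13/9 ÷ 28.35 g/oz ≈ 3 oz
butter: 225 g × 13/9 ÷ 113.5 g/stick × 8 tbsp/stick ≈ 23 tbsp
plain yogurt: 3 tbsp × 13/9 × 15 mL/tbsp = 65 mL
brown sugar: (1 tbsp + 1 tsp = 4/3 tbsp) × 13/9 ÷ 16 tbsp/cup × 220 g/cup ≈ 26 g

dried cranberries: 25 tbsp; cake flour: 3 oz; butter: 23 tbsp; plain yogurt: 65 mL; brown sugar: 26 g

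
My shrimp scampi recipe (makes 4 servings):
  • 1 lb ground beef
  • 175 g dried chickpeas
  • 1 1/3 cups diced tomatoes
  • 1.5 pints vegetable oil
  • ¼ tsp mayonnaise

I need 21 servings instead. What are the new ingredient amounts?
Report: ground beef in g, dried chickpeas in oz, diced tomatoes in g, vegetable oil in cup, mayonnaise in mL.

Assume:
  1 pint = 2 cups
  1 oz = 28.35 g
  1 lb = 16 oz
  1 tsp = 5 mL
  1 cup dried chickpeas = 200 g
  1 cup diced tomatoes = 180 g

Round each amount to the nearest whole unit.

Scaling factor: 21/4 = 5.25.
ground beef: 1 lb × 21/4 × 16 oz/lb × 28.35 g/oz ≈ 2381 g
dried chickpeas: 175 g × 21/4 ÷ 28.35 g/oz ≈ 32 oz
diced tomatoes: 4/3 cup × 21/4 × 180 g/cup = 1260 g
vegetable oil: 1.5 pint × 21/4 × 2 cup/pint ≈ 16 cup
mayonnaise: 0.25 tsp × 21/4 × 5 mL/tsp ≈ 7 mL

ground beef: 2381 g; dried chickpeas: 32 oz; diced tomatoes: 1260 g; vegetable oil: 16 cup; mayonnaise: 7 mL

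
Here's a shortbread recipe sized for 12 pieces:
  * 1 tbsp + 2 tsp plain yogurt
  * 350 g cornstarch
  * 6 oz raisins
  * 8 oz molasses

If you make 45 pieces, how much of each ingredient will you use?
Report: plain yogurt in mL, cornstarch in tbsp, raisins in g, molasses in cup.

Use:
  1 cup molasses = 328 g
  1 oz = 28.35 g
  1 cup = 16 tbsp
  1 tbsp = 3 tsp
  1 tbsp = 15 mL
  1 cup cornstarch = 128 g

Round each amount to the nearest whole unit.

Scaling factor: 45/12 = 15/4 = 3.75.
plain yogurt: (1 tbsp + 2 tsp = 5/3 tbsp) × 15/4 × 15 mL/tbsp ≈ 94 mL
cornstarch: 350 g × 15/4 ÷ 128 g/cup × 16 tbsp/cup ≈ 164 tbsp
raisins: 6 oz × 15/4 × 28.35 g/oz ≈ 638 g
molasses: 8 oz × 15/4 × 28.35 g/oz ÷ 328 g/cup ≈ 3 cup

plain yogurt: 94 mL; cornstarch: 164 tbsp; raisins: 638 g; molasses: 3 cup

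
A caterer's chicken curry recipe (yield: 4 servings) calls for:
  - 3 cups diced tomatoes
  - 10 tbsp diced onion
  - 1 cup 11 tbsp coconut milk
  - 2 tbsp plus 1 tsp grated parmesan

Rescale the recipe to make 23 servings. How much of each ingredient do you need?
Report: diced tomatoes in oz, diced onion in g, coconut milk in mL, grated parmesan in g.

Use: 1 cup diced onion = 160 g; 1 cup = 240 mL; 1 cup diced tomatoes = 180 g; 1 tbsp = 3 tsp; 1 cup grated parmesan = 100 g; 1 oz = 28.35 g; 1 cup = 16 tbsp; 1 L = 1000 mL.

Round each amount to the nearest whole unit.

diced tomatoes: 110 oz; diced onion: 575 g; coconut milk: 2329 mL; grated parmesan: 84 g

Scaling factor: 23/4 = 5.75.
diced tomatoes: 3 cup × 23/4 × 180 g/cup ÷ 28.35 g/oz ≈ 110 oz
diced onion: 10 tbsp × 23/4 ÷ 16 tbsp/cup × 160 g/cup = 575 g
coconut milk: (1 cup + 11 tbsp = 1.6875 cup) × 23/4 × 240 mL/cup ≈ 2329 mL
grated parmesan: (2 tbsp + 1 tsp = 7/3 tbsp) × 23/4 ÷ 16 tbsp/cup × 100 g/cup ≈ 84 g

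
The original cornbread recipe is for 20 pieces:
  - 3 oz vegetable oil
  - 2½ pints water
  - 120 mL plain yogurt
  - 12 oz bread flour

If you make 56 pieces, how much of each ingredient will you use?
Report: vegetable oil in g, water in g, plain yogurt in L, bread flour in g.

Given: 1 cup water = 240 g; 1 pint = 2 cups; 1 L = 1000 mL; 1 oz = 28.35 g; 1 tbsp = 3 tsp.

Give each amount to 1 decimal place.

Scaling factor: 56/20 = 14/5 = 2.8.
vegetable oil: 3 oz × 14/5 × 28.35 g/oz ≈ 238.1 g
water: 2.5 pint × 14/5 × 2 cup/pint × 240 g/cup = 3360.0 g
plain yogurt: 120 mL × 14/5 ÷ 1000 mL/L ≈ 0.3 L
bread flour: 12 oz × 14/5 × 28.35 g/oz ≈ 952.6 g

vegetable oil: 238.1 g; water: 3360.0 g; plain yogurt: 0.3 L; bread flour: 952.6 g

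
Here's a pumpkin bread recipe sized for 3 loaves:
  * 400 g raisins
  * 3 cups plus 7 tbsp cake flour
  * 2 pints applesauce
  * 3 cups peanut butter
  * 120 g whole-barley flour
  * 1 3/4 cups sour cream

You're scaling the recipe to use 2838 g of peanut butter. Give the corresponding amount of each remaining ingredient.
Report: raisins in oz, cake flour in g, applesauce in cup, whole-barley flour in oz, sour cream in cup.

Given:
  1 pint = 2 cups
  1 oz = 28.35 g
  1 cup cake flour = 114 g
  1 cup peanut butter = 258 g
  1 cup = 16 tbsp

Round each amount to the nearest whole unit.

raisins: 52 oz; cake flour: 1437 g; applesauce: 15 cup; whole-barley flour: 16 oz; sour cream: 6 cup

The original recipe has 774 g of peanut butter, so the scaling factor is 2838 ÷ 774 = 11/3.
raisins: 400 g × 11/3 ÷ 28.35 g/oz ≈ 52 oz
cake flour: (3 cup + 7 tbsp = 3.4375 cup) × 11/3 × 114 g/cup ≈ 1437 g
applesauce: 2 pint × 11/3 × 2 cup/pint ≈ 15 cup
whole-barley flour: 120 g × 11/3 ÷ 28.35 g/oz ≈ 16 oz
sour cream: 1.75 cup × 11/3 ≈ 6 cup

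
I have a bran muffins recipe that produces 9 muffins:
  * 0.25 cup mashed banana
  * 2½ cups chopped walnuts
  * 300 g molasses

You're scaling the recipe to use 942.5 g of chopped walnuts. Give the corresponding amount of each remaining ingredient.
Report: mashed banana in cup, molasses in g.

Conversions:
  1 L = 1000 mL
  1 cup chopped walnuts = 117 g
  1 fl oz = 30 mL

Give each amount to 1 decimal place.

mashed banana: 0.8 cup; molasses: 966.7 g

The original recipe has 292.5 g of chopped walnuts, so the scaling factor is 942.5 ÷ 292.5 = 29/9.
mashed banana: 0.25 cup × 29/9 ≈ 0.8 cup
molasses: 300 g × 29/9 ≈ 966.7 g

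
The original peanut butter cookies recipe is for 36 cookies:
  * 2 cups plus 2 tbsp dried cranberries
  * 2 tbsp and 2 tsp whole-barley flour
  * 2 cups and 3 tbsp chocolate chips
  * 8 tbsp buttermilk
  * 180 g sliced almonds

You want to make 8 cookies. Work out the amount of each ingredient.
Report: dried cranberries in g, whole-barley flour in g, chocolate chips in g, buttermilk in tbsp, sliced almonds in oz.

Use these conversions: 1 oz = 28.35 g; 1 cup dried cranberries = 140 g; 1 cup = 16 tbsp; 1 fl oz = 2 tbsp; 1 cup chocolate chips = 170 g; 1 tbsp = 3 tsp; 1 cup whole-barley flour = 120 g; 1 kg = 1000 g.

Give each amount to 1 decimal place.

Scaling factor: 8/36 = 2/9.
dried cranberries: (2 cup + 2 tbsp = 2.125 cup) × 2/9 × 140 g/cup ≈ 66.1 g
whole-barley flour: (2 tbsp + 2 tsp = 8/3 tbsp) × 2/9 ÷ 16 tbsp/cup × 120 g/cup ≈ 4.4 g
chocolate chips: (2 cup + 3 tbsp = 2.1875 cup) × 2/9 × 170 g/cup ≈ 82.6 g
buttermilk: 8 tbsp × 2/9 ≈ 1.8 tbsp
sliced almonds: 180 g × 2/9 ÷ 28.35 g/oz ≈ 1.4 oz

dried cranberries: 66.1 g; whole-barley flour: 4.4 g; chocolate chips: 82.6 g; buttermilk: 1.8 tbsp; sliced almonds: 1.4 oz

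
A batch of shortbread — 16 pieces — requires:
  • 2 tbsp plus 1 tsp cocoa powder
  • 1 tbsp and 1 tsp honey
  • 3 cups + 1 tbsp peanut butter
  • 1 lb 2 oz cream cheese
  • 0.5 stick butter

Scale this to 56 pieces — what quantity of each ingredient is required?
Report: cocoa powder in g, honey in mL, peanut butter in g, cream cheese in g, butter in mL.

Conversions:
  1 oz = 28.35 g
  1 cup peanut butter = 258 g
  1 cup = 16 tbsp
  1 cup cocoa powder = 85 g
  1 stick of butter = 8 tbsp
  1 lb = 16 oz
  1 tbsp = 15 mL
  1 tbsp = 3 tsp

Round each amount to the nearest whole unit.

Scaling factor: 56/16 = 7/2 = 3.5.
cocoa powder: (2 tbsp + 1 tsp = 7/3 tbsp) × 7/2 ÷ 16 tbsp/cup × 85 g/cup ≈ 43 g
honey: (1 tbsp + 1 tsp = 4/3 tbsp) × 7/2 × 15 mL/tbsp = 70 mL
peanut butter: (3 cup + 1 tbsp = 3.0625 cup) × 7/2 × 258 g/cup ≈ 2765 g
cream cheese: (1 lb + 2 oz = 1.125 lb) × 7/2 × 16 oz/lb × 28.35 g/oz ≈ 1786 g
butter: 0.5 stick × 7/2 × 8 tbsp/stick × 15 mL/tbsp = 210 mL

cocoa powder: 43 g; honey: 70 mL; peanut butter: 2765 g; cream cheese: 1786 g; butter: 210 mL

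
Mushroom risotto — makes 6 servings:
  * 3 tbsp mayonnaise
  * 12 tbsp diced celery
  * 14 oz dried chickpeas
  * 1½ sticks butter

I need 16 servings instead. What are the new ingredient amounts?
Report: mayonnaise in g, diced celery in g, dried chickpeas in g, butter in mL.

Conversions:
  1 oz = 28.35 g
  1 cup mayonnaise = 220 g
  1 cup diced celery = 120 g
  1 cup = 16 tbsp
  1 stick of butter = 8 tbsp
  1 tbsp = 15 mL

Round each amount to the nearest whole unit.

mayonnaise: 110 g; diced celery: 240 g; dried chickpeas: 1058 g; butter: 480 mL

Scaling factor: 16/6 = 8/3.
mayonnaise: 3 tbsp × 8/3 ÷ 16 tbsp/cup × 220 g/cup = 110 g
diced celery: 12 tbsp × 8/3 ÷ 16 tbsp/cup × 120 g/cup = 240 g
dried chickpeas: 14 oz × 8/3 × 28.35 g/oz ≈ 1058 g
butter: 1.5 stick × 8/3 × 8 tbsp/stick × 15 mL/tbsp = 480 mL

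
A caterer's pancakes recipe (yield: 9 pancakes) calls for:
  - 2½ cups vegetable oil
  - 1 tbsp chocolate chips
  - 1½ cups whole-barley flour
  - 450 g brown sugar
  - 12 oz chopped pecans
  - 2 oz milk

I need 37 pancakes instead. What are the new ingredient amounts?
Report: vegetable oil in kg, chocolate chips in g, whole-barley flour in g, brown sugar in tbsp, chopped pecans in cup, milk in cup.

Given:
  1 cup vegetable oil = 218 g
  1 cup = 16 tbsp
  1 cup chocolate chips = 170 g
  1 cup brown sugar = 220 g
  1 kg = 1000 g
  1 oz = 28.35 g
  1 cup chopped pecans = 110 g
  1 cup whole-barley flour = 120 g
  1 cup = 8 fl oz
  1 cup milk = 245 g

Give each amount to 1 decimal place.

Scaling factor: 37/9.
vegetable oil: 2.5 cup × 37/9 × 218 g/cup ÷ 1000 g/kg ≈ 2.2 kg
chocolate chips: 1 tbsp × 37/9 ÷ 16 tbsp/cup × 170 g/cup ≈ 43.7 g
whole-barley flour: 1.5 cup × 37/9 × 120 g/cup = 740.0 g
brown sugar: 450 g × 37/9 ÷ 220 g/cup × 16 tbsp/cup ≈ 134.5 tbsp
chopped pecans: 12 oz × 37/9 × 28.35 g/oz ÷ 110 g/cup ≈ 12.7 cup
milk: 2 oz × 37/9 × 28.35 g/oz ÷ 245 g/cup ≈ 1.0 cup

vegetable oil: 2.2 kg; chocolate chips: 43.7 g; whole-barley flour: 740.0 g; brown sugar: 134.5 tbsp; chopped pecans: 12.7 cup; milk: 1.0 cup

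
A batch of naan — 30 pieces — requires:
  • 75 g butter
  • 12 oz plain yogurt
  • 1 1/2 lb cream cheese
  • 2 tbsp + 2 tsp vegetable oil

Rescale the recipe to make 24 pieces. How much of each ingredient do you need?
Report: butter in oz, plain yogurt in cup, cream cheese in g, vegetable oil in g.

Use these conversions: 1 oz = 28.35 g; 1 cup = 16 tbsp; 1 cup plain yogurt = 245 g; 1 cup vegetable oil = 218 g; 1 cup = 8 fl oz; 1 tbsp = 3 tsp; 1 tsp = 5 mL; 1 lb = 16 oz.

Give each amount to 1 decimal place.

Scaling factor: 24/30 = 4/5 = 0.8.
butter: 75 g × 4/5 ÷ 28.35 g/oz ≈ 2.1 oz
plain yogurt: 12 oz × 4/5 × 28.35 g/oz ÷ 245 g/cup ≈ 1.1 cup
cream cheese: 1.5 lb × 4/5 × 16 oz/lb × 28.35 g/oz ≈ 544.3 g
vegetable oil: (2 tbsp + 2 tsp = 8/3 tbsp) × 4/5 ÷ 16 tbsp/cup × 218 g/cup ≈ 29.1 g

butter: 2.1 oz; plain yogurt: 1.1 cup; cream cheese: 544.3 g; vegetable oil: 29.1 g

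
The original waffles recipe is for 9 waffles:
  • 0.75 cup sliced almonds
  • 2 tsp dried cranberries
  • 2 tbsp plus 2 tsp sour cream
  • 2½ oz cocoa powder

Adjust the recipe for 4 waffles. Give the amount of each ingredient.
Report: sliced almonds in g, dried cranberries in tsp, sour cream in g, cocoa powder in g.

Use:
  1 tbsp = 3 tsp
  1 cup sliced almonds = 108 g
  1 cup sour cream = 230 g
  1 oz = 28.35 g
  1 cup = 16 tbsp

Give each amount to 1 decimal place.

Scaling factor: 4/9.
sliced almonds: 0.75 cup × 4/9 × 108 g/cup = 36.0 g
dried cranberries: 2 tsp × 4/9 ≈ 0.9 tsp
sour cream: (2 tbsp + 2 tsp = 8/3 tbsp) × 4/9 ÷ 16 tbsp/cup × 230 g/cup ≈ 17.0 g
cocoa powder: 2.5 oz × 4/9 × 28.35 g/oz = 31.5 g

sliced almonds: 36.0 g; dried cranberries: 0.9 tsp; sour cream: 17.0 g; cocoa powder: 31.5 g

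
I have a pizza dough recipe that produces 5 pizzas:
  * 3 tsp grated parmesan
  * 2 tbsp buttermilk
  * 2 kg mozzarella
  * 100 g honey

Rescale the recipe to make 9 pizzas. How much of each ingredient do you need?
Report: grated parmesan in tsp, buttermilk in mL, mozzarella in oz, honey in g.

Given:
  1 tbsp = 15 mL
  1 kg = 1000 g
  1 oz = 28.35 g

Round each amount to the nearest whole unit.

Scaling factor: 9/5 = 1.8.
grated parmesan: 3 tsp × 9/5 ≈ 5 tsp
buttermilk: 2 tbsp × 9/5 × 15 mL/tbsp = 54 mL
mozzarella: 2 kg × 9/5 × 1000 g/kg ÷ 28.35 g/oz ≈ 127 oz
honey: 100 g × 9/5 = 180 g

grated parmesan: 5 tsp; buttermilk: 54 mL; mozzarella: 127 oz; honey: 180 g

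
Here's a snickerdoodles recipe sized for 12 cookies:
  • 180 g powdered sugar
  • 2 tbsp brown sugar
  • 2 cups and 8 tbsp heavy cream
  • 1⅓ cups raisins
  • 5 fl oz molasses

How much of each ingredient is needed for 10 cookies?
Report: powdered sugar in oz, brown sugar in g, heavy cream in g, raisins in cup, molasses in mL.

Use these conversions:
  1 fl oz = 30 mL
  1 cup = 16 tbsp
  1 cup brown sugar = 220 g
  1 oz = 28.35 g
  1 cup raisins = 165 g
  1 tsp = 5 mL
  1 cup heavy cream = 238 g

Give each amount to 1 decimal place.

Scaling factor: 10/12 = 5/6.
powdered sugar: 180 g × 5/6 ÷ 28.35 g/oz ≈ 5.3 oz
brown sugar: 2 tbsp × 5/6 ÷ 16 tbsp/cup × 220 g/cup ≈ 22.9 g
heavy cream: (2 cup + 8 tbsp = 2.5 cup) × 5/6 × 238 g/cup ≈ 495.8 g
raisins: 4/3 cup × 5/6 ≈ 1.1 cup
molasses: 5 fl oz × 5/6 × 30 mL/fl oz = 125.0 mL

powdered sugar: 5.3 oz; brown sugar: 22.9 g; heavy cream: 495.8 g; raisins: 1.1 cup; molasses: 125.0 mL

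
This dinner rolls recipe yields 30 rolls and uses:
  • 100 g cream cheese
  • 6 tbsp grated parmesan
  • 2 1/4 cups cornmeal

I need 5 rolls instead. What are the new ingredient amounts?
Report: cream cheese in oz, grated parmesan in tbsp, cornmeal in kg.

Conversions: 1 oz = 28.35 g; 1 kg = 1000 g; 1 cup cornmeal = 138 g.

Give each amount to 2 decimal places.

Scaling factor: 5/30 = 1/6.
cream cheese: 100 g × 1/6 ÷ 28.35 g/oz ≈ 0.59 oz
grated parmesan: 6 tbsp × 1/6 = 1.00 tbsp
cornmeal: 2.25 cup × 1/6 × 138 g/cup ÷ 1000 g/kg ≈ 0.05 kg

cream cheese: 0.59 oz; grated parmesan: 1.00 tbsp; cornmeal: 0.05 kg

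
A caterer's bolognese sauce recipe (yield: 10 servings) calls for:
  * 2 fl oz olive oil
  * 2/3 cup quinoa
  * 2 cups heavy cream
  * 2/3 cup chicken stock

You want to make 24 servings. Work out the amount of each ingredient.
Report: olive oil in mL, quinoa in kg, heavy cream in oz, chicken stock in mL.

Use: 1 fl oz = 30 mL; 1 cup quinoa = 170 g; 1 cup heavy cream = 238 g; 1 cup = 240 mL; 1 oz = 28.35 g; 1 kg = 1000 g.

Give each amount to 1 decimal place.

olive oil: 144.0 mL; quinoa: 0.3 kg; heavy cream: 40.3 oz; chicken stock: 384.0 mL

Scaling factor: 24/10 = 12/5 = 2.4.
olive oil: 2 fl oz × 12/5 × 30 mL/fl oz = 144.0 mL
quinoa: 2/3 cup × 12/5 × 170 g/cup ÷ 1000 g/kg ≈ 0.3 kg
heavy cream: 2 cup × 12/5 × 238 g/cup ÷ 28.35 g/oz ≈ 40.3 oz
chicken stock: 2/3 cup × 12/5 × 240 mL/cup = 384.0 mL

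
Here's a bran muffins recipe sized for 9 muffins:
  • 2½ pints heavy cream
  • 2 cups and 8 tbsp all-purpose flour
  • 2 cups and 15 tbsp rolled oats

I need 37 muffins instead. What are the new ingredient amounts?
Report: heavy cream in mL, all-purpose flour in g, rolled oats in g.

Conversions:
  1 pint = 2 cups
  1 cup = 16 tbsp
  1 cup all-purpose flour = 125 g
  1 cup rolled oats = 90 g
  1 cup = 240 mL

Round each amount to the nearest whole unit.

Scaling factor: 37/9.
heavy cream: 2.5 pint × 37/9 × 2 cup/pint × 240 mL/cup ≈ 4933 mL
all-purpose flour: (2 cup + 8 tbsp = 2.5 cup) × 37/9 × 125 g/cup ≈ 1285 g
rolled oats: (2 cup + 15 tbsp = 2.9375 cup) × 37/9 × 90 g/cup ≈ 1087 g

heavy cream: 4933 mL; all-purpose flour: 1285 g; rolled oats: 1087 g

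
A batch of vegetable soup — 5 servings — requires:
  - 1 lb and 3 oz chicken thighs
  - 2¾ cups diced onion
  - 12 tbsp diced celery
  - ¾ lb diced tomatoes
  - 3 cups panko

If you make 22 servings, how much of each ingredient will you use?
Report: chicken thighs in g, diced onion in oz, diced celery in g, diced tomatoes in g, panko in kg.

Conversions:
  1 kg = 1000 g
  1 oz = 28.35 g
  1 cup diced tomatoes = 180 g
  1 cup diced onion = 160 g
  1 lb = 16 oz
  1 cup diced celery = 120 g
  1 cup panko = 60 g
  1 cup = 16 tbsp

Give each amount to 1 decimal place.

chicken thighs: 2370.1 g; diced onion: 68.3 oz; diced celery: 396.0 g; diced tomatoes: 1496.9 g; panko: 0.8 kg

Scaling factor: 22/5 = 4.4.
chicken thighs: (1 lb + 3 oz = 1.1875 lb) × 22/5 × 16 oz/lb × 28.35 g/oz ≈ 2370.1 g
diced onion: 2.75 cup × 22/5 × 160 g/cup ÷ 28.35 g/oz ≈ 68.3 oz
diced celery: 12 tbsp × 22/5 ÷ 16 tbsp/cup × 120 g/cup = 396.0 g
diced tomatoes: 0.75 lb × 22/5 × 16 oz/lb × 28.35 g/oz ≈ 1496.9 g
panko: 3 cup × 22/5 × 60 g/cup ÷ 1000 g/kg ≈ 0.8 kg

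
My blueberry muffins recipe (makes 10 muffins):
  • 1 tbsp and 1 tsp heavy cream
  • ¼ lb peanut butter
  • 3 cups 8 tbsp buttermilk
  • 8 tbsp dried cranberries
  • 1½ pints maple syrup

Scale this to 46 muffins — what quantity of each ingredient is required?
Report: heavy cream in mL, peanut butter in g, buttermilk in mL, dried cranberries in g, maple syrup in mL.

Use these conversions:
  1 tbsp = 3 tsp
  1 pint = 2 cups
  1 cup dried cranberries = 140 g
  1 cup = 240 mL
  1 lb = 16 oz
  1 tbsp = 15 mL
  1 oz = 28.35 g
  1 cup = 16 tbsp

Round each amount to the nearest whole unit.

Scaling factor: 46/10 = 23/5 = 4.6.
heavy cream: (1 tbsp + 1 tsp = 4/3 tbsp) × 23/5 × 15 mL/tbsp = 92 mL
peanut butter: 0.25 lb × 23/5 × 16 oz/lb × 28.35 g/oz ≈ 522 g
buttermilk: (3 cup + 8 tbsp = 3.5 cup) × 23/5 × 240 mL/cup = 3864 mL
dried cranberries: 8 tbsp × 23/5 ÷ 16 tbsp/cup × 140 g/cup = 322 g
maple syrup: 1.5 pint × 23/5 × 2 cup/pint × 240 mL/cup = 3312 mL

heavy cream: 92 mL; peanut butter: 522 g; buttermilk: 3864 mL; dried cranberries: 322 g; maple syrup: 3312 mL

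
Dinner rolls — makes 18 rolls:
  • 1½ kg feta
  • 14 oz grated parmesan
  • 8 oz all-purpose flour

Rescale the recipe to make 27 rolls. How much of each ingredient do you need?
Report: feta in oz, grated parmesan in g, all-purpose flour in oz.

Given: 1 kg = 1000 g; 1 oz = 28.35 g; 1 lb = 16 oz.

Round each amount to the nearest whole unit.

feta: 79 oz; grated parmesan: 595 g; all-purpose flour: 12 oz

Scaling factor: 27/18 = 3/2 = 1.5.
feta: 1.5 kg × 3/2 × 1000 g/kg ÷ 28.35 g/oz ≈ 79 oz
grated parmesan: 14 oz × 3/2 × 28.35 g/oz ≈ 595 g
all-purpose flour: 8 oz × 3/2 = 12 oz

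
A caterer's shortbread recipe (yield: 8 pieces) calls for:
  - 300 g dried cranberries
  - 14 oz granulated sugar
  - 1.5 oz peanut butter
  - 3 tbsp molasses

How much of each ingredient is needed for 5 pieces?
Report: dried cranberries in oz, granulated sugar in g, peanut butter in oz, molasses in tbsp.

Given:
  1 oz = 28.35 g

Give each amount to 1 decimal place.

Scaling factor: 5/8 = 0.625.
dried cranberries: 300 g × 5/8 ÷ 28.35 g/oz ≈ 6.6 oz
granulated sugar: 14 oz × 5/8 × 28.35 g/oz ≈ 248.1 g
peanut butter: 1.5 oz × 5/8 ≈ 0.9 oz
molasses: 3 tbsp × 5/8 ≈ 1.9 tbsp

dried cranberries: 6.6 oz; granulated sugar: 248.1 g; peanut butter: 0.9 oz; molasses: 1.9 tbsp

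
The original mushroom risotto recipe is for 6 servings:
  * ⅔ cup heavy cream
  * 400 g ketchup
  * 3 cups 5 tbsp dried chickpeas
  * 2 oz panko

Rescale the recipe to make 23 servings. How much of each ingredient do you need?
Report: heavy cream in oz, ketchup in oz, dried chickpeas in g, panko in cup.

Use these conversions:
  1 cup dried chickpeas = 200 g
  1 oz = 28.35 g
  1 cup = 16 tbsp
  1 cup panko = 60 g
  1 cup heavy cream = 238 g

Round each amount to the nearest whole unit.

heavy cream: 21 oz; ketchup: 54 oz; dried chickpeas: 2540 g; panko: 4 cup

Scaling factor: 23/6.
heavy cream: 2/3 cup × 23/6 × 238 g/cup ÷ 28.35 g/oz ≈ 21 oz
ketchup: 400 g × 23/6 ÷ 28.35 g/oz ≈ 54 oz
dried chickpeas: (3 cup + 5 tbsp = 3.3125 cup) × 23/6 × 200 g/cup ≈ 2540 g
panko: 2 oz × 23/6 × 28.35 g/oz ÷ 60 g/cup ≈ 4 cup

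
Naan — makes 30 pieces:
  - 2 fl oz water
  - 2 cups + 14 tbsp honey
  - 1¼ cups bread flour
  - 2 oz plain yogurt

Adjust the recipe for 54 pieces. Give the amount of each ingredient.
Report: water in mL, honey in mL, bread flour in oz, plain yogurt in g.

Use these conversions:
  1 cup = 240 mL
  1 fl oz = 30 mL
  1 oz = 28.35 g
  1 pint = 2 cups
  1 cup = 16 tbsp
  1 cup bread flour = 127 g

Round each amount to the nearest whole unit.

Scaling factor: 54/30 = 9/5 = 1.8.
water: 2 fl oz × 9/5 × 30 mL/fl oz = 108 mL
honey: (2 cup + 14 tbsp = 2.875 cup) × 9/5 × 240 mL/cup = 1242 mL
bread flour: 1.25 cup × 9/5 × 127 g/cup ÷ 28.35 g/oz ≈ 10 oz
plain yogurt: 2 oz × 9/5 × 28.35 g/oz ≈ 102 g

water: 108 mL; honey: 1242 mL; bread flour: 10 oz; plain yogurt: 102 g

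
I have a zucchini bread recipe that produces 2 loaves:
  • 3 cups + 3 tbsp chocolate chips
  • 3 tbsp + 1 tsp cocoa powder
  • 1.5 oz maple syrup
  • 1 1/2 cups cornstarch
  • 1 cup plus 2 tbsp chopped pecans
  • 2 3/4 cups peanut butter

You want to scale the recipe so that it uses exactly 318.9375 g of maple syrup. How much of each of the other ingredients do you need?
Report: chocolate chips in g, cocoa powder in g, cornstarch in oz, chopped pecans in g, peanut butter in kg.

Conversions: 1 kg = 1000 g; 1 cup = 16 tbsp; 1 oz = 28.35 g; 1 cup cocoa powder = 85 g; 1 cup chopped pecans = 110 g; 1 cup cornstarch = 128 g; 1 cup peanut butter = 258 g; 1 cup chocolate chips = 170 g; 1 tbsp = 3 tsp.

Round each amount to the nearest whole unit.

chocolate chips: 4064 g; cocoa powder: 133 g; cornstarch: 51 oz; chopped pecans: 928 g; peanut butter: 5 kg

The original recipe has 42.525 g of maple syrup, so the scaling factor is 318.9375 ÷ 42.525 = 15/2 = 7.5.
chocolate chips: (3 cup + 3 tbsp = 3.1875 cup) × 15/2 × 170 g/cup ≈ 4064 g
cocoa powder: (3 tbsp + 1 tsp = 10/3 tbsp) × 15/2 ÷ 16 tbsp/cup × 85 g/cup ≈ 133 g
cornstarch: 1.5 cup × 15/2 × 128 g/cup ÷ 28.35 g/oz ≈ 51 oz
chopped pecans: (1 cup + 2 tbsp = 1.125 cup) × 15/2 × 110 g/cup ≈ 928 g
peanut butter: 2.75 cup × 15/2 × 258 g/cup ÷ 1000 g/kg ≈ 5 kg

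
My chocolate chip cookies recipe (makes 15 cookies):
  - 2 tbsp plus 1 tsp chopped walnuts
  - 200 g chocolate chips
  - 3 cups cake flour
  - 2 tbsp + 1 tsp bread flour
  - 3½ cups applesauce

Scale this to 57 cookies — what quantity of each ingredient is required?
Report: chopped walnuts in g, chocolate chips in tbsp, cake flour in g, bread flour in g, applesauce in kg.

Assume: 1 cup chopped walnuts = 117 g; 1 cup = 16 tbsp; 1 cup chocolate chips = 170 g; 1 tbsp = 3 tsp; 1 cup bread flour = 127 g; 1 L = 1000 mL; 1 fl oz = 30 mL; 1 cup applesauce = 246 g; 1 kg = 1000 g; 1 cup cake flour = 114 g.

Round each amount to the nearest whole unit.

Scaling factor: 57/15 = 19/5 = 3.8.
chopped walnuts: (2 tbsp + 1 tsp = 7/3 tbsp) × 19/5 ÷ 16 tbsp/cup × 117 g/cup ≈ 65 g
chocolate chips: 200 g × 19/5 ÷ 170 g/cup × 16 tbsp/cup ≈ 72 tbsp
cake flour: 3 cup × 19/5 × 114 g/cup ≈ 1300 g
bread flour: (2 tbsp + 1 tsp = 7/3 tbsp) × 19/5 ÷ 16 tbsp/cup × 127 g/cup ≈ 70 g
applesauce: 3.5 cup × 19/5 × 246 g/cup ÷ 1000 g/kg ≈ 3 kg

chopped walnuts: 65 g; chocolate chips: 72 tbsp; cake flour: 1300 g; bread flour: 70 g; applesauce: 3 kg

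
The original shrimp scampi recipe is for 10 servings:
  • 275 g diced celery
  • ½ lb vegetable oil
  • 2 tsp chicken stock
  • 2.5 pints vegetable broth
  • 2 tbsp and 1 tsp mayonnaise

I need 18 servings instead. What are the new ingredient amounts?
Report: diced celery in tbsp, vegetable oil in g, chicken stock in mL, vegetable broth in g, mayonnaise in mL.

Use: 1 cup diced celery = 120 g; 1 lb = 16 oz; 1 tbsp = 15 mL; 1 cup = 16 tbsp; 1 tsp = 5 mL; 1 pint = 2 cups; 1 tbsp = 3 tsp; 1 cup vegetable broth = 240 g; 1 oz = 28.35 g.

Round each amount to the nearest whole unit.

Scaling factor: 18/10 = 9/5 = 1.8.
diced celery: 275 g × 9/5 ÷ 120 g/cup × 16 tbsp/cup = 66 tbsp
vegetable oil: 0.5 lb × 9/5 × 16 oz/lb × 28.35 g/oz ≈ 408 g
chicken stock: 2 tsp × 9/5 × 5 mL/tsp = 18 mL
vegetable broth: 2.5 pint × 9/5 × 2 cup/pint × 240 g/cup = 2160 g
mayonnaise: (2 tbsp + 1 tsp = 7/3 tbsp) × 9/5 × 15 mL/tbsp = 63 mL

diced celery: 66 tbsp; vegetable oil: 408 g; chicken stock: 18 mL; vegetable broth: 2160 g; mayonnaise: 63 mL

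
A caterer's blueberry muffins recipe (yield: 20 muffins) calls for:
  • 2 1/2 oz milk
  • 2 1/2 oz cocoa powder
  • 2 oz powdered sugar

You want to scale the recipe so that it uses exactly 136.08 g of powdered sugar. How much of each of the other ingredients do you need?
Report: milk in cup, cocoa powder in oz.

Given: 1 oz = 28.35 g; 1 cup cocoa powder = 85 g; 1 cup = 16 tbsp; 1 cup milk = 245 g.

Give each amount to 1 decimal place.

milk: 0.7 cup; cocoa powder: 6.0 oz

The original recipe has 56.7 g of powdered sugar, so the scaling factor is 136.08 ÷ 56.7 = 12/5 = 2.4.
milk: 2.5 oz × 12/5 × 28.35 g/oz ÷ 245 g/cup ≈ 0.7 cup
cocoa powder: 2.5 oz × 12/5 = 6.0 oz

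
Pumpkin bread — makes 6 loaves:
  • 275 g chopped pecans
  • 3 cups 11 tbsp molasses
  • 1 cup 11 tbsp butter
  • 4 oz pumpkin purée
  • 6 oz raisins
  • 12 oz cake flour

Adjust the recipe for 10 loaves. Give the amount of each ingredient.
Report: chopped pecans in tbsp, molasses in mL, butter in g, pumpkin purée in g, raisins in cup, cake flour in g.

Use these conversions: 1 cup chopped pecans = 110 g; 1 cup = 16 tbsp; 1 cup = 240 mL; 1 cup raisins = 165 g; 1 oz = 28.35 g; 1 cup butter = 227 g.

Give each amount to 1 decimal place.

Scaling factor: 10/6 = 5/3.
chopped pecans: 275 g × 5/3 ÷ 110 g/cup × 16 tbsp/cup ≈ 66.7 tbsp
molasses: (3 cup + 11 tbsp = 3.6875 cup) × 5/3 × 240 mL/cup = 1475.0 mL
butter: (1 cup + 11 tbsp = 1.6875 cup) × 5/3 × 227 g/cup ≈ 638.4 g
pumpkin purée: 4 oz × 5/3 × 28.35 g/oz = 189.0 g
raisins: 6 oz × 5/3 × 28.35 g/oz ÷ 165 g/cup ≈ 1.7 cup
cake flour: 12 oz × 5/3 × 28.35 g/oz = 567.0 g

chopped pecans: 66.7 tbsp; molasses: 1475.0 mL; butter: 638.4 g; pumpkin purée: 189.0 g; raisins: 1.7 cup; cake flour: 567.0 g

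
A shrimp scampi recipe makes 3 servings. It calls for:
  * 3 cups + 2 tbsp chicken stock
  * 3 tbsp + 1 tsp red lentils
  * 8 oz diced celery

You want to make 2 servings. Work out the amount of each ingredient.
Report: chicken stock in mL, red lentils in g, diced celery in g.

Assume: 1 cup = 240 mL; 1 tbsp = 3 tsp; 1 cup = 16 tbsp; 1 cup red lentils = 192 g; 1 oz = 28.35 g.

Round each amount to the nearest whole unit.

chicken stock: 500 mL; red lentils: 27 g; diced celery: 151 g

Scaling factor: 2/3.
chicken stock: (3 cup + 2 tbsp = 3.125 cup) × 2/3 × 240 mL/cup = 500 mL
red lentils: (3 tbsp + 1 tsp = 10/3 tbsp) × 2/3 ÷ 16 tbsp/cup × 192 g/cup ≈ 27 g
diced celery: 8 oz × 2/3 × 28.35 g/oz ≈ 151 g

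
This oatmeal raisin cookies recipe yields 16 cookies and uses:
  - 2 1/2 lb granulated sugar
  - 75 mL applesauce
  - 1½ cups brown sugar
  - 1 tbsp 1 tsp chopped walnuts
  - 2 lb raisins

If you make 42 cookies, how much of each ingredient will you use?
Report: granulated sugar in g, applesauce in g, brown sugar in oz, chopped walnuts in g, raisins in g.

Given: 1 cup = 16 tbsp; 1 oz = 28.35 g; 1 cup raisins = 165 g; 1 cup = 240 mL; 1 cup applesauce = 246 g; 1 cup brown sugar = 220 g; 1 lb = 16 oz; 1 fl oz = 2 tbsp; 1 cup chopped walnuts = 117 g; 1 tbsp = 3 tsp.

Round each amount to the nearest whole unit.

Scaling factor: 42/16 = 21/8 = 2.625.
granulated sugar: 2.5 lb × 21/8 × 16 oz/lb × 28.35 g/oz ≈ 2977 g
applesauce: 75 mL × 21/8 ÷ 240 mL/cup × 246 g/cup ≈ 202 g
brown sugar: 1.5 cup × 21/8 × 220 g/cup ÷ 28.35 g/oz ≈ 31 oz
chopped walnuts: (1 tbsp + 1 tsp = 4/3 tbsp) × 21/8 ÷ 16 tbsp/cup × 117 g/cup ≈ 26 g
raisins: 2 lb × 21/8 × 16 oz/lb × 28.35 g/oz ≈ 2381 g

granulated sugar: 2977 g; applesauce: 202 g; brown sugar: 31 oz; chopped walnuts: 26 g; raisins: 2381 g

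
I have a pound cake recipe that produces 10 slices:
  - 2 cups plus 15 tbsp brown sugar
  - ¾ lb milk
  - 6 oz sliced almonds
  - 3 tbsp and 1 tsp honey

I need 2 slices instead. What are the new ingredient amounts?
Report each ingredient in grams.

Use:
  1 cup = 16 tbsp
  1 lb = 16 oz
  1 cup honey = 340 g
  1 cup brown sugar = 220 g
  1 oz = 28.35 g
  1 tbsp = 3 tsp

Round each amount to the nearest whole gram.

Scaling factor: 2/10 = 1/5 = 0.2.
brown sugar: (2 cup + 15 tbsp = 2.9375 cup) × 1/5 × 220 g/cup ≈ 129 g
milk: 0.75 lb × 1/5 × 16 oz/lb × 28.35 g/oz ≈ 68 g
sliced almonds: 6 oz × 1/5 × 28.35 g/oz ≈ 34 g
honey: (3 tbsp + 1 tsp = 10/3 tbsp) × 1/5 ÷ 16 tbsp/cup × 340 g/cup ≈ 14 g

brown sugar: 129 g; milk: 68 g; sliced almonds: 34 g; honey: 14 g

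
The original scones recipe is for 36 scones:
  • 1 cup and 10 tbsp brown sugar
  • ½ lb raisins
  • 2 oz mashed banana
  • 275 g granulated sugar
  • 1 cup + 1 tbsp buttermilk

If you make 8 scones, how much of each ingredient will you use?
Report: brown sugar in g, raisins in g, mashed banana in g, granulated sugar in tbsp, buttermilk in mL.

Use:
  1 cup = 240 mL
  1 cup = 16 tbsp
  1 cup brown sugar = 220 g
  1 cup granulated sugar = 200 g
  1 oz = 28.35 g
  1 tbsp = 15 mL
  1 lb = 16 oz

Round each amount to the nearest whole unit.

Scaling factor: 8/36 = 2/9.
brown sugar: (1 cup + 10 tbsp = 1.625 cup) × 2/9 × 220 g/cup ≈ 79 g
raisins: 0.5 lb × 2/9 × 16 oz/lb × 28.35 g/oz ≈ 50 g
mashed banana: 2 oz × 2/9 × 28.35 g/oz ≈ 13 g
granulated sugar: 275 g × 2/9 ÷ 200 g/cup × 16 tbsp/cup ≈ 5 tbsp
buttermilk: (1 cup + 1 tbsp = 1.0625 cup) × 2/9 × 240 mL/cup ≈ 57 mL

brown sugar: 79 g; raisins: 50 g; mashed banana: 13 g; granulated sugar: 5 tbsp; buttermilk: 57 mL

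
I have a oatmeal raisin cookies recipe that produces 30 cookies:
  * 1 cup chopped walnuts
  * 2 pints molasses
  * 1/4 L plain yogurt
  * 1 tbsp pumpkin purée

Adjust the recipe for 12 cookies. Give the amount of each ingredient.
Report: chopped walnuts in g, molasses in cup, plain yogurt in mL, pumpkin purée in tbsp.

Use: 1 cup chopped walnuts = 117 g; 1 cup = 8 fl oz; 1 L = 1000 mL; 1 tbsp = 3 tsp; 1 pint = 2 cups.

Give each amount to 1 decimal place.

chopped walnuts: 46.8 g; molasses: 1.6 cup; plain yogurt: 100.0 mL; pumpkin purée: 0.4 tbsp

Scaling factor: 12/30 = 2/5 = 0.4.
chopped walnuts: 1 cup × 2/5 × 117 g/cup = 46.8 g
molasses: 2 pint × 2/5 × 2 cup/pint = 1.6 cup
plain yogurt: 0.25 L × 2/5 × 1000 mL/L = 100.0 mL
pumpkin purée: 1 tbsp × 2/5 = 0.4 tbsp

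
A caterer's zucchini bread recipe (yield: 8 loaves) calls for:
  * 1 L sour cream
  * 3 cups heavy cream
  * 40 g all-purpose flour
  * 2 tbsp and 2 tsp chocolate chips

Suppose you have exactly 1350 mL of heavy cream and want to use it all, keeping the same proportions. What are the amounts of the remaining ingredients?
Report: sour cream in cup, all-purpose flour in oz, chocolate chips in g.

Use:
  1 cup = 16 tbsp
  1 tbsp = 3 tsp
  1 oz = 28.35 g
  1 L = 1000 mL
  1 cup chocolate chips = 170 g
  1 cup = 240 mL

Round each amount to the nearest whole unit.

The original recipe has 720 mL of heavy cream, so the scaling factor is 1350 ÷ 720 = 15/8 = 1.875.
sour cream: 1 L × 15/8 × 1000 mL/L ÷ 240 mL/cup ≈ 8 cup
all-purpose flour: 40 g × 15/8 ÷ 28.35 g/oz ≈ 3 oz
chocolate chips: (2 tbsp + 2 tsp = 8/3 tbsp) × 15/8 ÷ 16 tbsp/cup × 170 g/cup ≈ 53 g

sour cream: 8 cup; all-purpose flour: 3 oz; chocolate chips: 53 g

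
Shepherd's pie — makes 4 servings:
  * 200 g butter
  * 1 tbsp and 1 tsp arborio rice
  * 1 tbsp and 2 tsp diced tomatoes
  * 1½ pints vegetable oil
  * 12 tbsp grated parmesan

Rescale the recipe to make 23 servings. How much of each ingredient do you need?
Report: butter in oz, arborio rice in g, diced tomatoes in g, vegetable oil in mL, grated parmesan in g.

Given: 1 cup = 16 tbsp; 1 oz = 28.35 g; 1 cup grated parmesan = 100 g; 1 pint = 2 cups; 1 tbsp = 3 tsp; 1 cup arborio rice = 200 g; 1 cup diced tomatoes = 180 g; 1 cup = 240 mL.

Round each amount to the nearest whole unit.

butter: 41 oz; arborio rice: 96 g; diced tomatoes: 108 g; vegetable oil: 4140 mL; grated parmesan: 431 g

Scaling factor: 23/4 = 5.75.
butter: 200 g × 23/4 ÷ 28.35 g/oz ≈ 41 oz
arborio rice: (1 tbsp + 1 tsp = 4/3 tbsp) × 23/4 ÷ 16 tbsp/cup × 200 g/cup ≈ 96 g
diced tomatoes: (1 tbsp + 2 tsp = 5/3 tbsp) × 23/4 ÷ 16 tbsp/cup × 180 g/cup ≈ 108 g
vegetable oil: 1.5 pint × 23/4 × 2 cup/pint × 240 mL/cup = 4140 mL
grated parmesan: 12 tbsp × 23/4 ÷ 16 tbsp/cup × 100 g/cup ≈ 431 g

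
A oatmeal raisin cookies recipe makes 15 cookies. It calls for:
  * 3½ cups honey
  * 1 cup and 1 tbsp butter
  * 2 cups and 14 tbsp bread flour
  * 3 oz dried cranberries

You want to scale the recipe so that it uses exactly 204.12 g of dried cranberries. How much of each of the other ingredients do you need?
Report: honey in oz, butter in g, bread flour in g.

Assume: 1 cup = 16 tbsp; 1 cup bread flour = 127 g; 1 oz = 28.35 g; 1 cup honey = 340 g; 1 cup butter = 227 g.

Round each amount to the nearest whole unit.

honey: 101 oz; butter: 579 g; bread flour: 876 g

The original recipe has 85.05 g of dried cranberries, so the scaling factor is 204.12 ÷ 85.05 = 12/5 = 2.4.
honey: 3.5 cup × 12/5 × 340 g/cup ÷ 28.35 g/oz ≈ 101 oz
butter: (1 cup + 1 tbsp = 1.0625 cup) × 12/5 × 227 g/cup ≈ 579 g
bread flour: (2 cup + 14 tbsp = 2.875 cup) × 12/5 × 127 g/cup ≈ 876 g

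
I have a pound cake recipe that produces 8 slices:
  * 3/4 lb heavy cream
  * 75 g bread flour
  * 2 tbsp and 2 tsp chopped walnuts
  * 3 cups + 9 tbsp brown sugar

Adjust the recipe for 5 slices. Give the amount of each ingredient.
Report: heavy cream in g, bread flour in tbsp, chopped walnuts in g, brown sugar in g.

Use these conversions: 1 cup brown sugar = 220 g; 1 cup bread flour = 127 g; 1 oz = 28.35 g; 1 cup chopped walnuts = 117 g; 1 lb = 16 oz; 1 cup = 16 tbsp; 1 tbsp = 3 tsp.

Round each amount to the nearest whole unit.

Scaling factor: 5/8 = 0.625.
heavy cream: 0.75 lb × 5/8 × 16 oz/lb × 28.35 g/oz ≈ 213 g
bread flour: 75 g × 5/8 ÷ 127 g/cup × 16 tbsp/cup ≈ 6 tbsp
chopped walnuts: (2 tbsp + 2 tsp = 8/3 tbsp) × 5/8 ÷ 16 tbsp/cup × 117 g/cup ≈ 12 g
brown sugar: (3 cup + 9 tbsp = 3.5625 cup) × 5/8 × 220 g/cup ≈ 490 g

heavy cream: 213 g; bread flour: 6 tbsp; chopped walnuts: 12 g; brown sugar: 490 g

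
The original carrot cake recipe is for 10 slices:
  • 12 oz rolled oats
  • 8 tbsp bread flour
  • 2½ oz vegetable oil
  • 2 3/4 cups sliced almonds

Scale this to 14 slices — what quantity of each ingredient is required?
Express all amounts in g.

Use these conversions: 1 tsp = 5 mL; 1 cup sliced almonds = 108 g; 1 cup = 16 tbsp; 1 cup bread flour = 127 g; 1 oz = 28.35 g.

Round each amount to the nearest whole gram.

Scaling factor: 14/10 = 7/5 = 1.4.
rolled oats: 12 oz × 7/5 × 28.35 g/oz ≈ 476 g
bread flour: 8 tbsp × 7/5 ÷ 16 tbsp/cup × 127 g/cup ≈ 89 g
vegetable oil: 2.5 oz × 7/5 × 28.35 g/oz ≈ 99 g
sliced almonds: 2.75 cup × 7/5 × 108 g/cup ≈ 416 g

rolled oats: 476 g; bread flour: 89 g; vegetable oil: 99 g; sliced almonds: 416 g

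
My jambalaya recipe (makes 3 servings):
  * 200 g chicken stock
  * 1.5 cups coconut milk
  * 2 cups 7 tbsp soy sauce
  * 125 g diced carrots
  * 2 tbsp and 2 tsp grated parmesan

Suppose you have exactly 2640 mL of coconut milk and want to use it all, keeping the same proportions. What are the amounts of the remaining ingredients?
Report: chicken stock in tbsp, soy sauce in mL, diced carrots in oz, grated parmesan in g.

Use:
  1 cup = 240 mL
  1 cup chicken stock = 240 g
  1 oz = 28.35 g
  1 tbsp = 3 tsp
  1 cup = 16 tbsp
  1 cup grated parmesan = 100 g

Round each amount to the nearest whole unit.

chicken stock: 98 tbsp; soy sauce: 4290 mL; diced carrots: 32 oz; grated parmesan: 122 g

The original recipe has 360 mL of coconut milk, so the scaling factor is 2640 ÷ 360 = 22/3.
chicken stock: 200 g × 22/3 ÷ 240 g/cup × 16 tbsp/cup ≈ 98 tbsp
soy sauce: (2 cup + 7 tbsp = 2.4375 cup) × 22/3 × 240 mL/cup = 4290 mL
diced carrots: 125 g × 22/3 ÷ 28.35 g/oz ≈ 32 oz
grated parmesan: (2 tbsp + 2 tsp = 8/3 tbsp) × 22/3 ÷ 16 tbsp/cup × 100 g/cup ≈ 122 g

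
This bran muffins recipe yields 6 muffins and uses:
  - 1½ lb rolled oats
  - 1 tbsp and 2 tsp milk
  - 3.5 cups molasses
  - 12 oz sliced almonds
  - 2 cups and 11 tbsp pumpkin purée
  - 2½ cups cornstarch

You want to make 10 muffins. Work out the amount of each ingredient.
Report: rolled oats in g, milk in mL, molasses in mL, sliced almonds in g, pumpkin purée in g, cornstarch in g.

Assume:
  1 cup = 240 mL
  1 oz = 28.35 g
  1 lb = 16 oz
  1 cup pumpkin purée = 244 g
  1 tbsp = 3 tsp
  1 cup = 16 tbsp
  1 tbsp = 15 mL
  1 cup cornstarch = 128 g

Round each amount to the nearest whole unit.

rolled oats: 1134 g; milk: 42 mL; molasses: 1400 mL; sliced almonds: 567 g; pumpkin purée: 1093 g; cornstarch: 533 g

Scaling factor: 10/6 = 5/3.
rolled oats: 1.5 lb × 5/3 × 16 oz/lb × 28.35 g/oz = 1134 g
milk: (1 tbsp + 2 tsp = 5/3 tbsp) × 5/3 × 15 mL/tbsp ≈ 42 mL
molasses: 3.5 cup × 5/3 × 240 mL/cup = 1400 mL
sliced almonds: 12 oz × 5/3 × 28.35 g/oz = 567 g
pumpkin purée: (2 cup + 11 tbsp = 2.6875 cup) × 5/3 × 244 g/cup ≈ 1093 g
cornstarch: 2.5 cup × 5/3 × 128 g/cup ≈ 533 g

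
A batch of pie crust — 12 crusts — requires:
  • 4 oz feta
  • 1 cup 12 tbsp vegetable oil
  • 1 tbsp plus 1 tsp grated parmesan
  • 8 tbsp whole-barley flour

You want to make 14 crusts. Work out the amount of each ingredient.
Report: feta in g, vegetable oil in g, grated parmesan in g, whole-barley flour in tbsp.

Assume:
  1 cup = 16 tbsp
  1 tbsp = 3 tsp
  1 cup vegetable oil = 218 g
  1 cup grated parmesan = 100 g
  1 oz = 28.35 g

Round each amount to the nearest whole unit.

feta: 132 g; vegetable oil: 445 g; grated parmesan: 10 g; whole-barley flour: 9 tbsp

Scaling factor: 14/12 = 7/6.
feta: 4 oz × 7/6 × 28.35 g/oz ≈ 132 g
vegetable oil: (1 cup + 12 tbsp = 1.75 cup) × 7/6 × 218 g/cup ≈ 445 g
grated parmesan: (1 tbsp + 1 tsp = 4/3 tbsp) × 7/6 ÷ 16 tbsp/cup × 100 g/cup ≈ 10 g
whole-barley flour: 8 tbsp × 7/6 ≈ 9 tbsp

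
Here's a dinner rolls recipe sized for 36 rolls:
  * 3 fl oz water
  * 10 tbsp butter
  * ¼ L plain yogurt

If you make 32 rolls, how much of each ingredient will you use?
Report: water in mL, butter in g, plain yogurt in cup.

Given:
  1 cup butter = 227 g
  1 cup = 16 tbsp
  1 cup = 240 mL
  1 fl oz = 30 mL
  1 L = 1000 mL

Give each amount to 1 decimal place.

Scaling factor: 32/36 = 8/9.
water: 3 fl oz × 8/9 × 30 mL/fl oz = 80.0 mL
butter: 10 tbsp × 8/9 ÷ 16 tbsp/cup × 227 g/cup ≈ 126.1 g
plain yogurt: 0.25 L × 8/9 × 1000 mL/L ÷ 240 mL/cup ≈ 0.9 cup

water: 80.0 mL; butter: 126.1 g; plain yogurt: 0.9 cup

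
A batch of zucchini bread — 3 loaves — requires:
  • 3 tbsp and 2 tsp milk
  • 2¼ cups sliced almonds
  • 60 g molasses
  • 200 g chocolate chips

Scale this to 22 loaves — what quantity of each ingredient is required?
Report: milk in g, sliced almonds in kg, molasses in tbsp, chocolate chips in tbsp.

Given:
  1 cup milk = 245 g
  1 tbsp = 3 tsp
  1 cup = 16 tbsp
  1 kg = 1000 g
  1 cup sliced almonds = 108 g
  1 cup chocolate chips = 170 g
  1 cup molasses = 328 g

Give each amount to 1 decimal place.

milk: 411.7 g; sliced almonds: 1.8 kg; molasses: 21.5 tbsp; chocolate chips: 138.0 tbsp

Scaling factor: 22/3.
milk: (3 tbsp + 2 tsp = 11/3 tbsp) × 22/3 ÷ 16 tbsp/cup × 245 g/cup ≈ 411.7 g
sliced almonds: 2.25 cup × 22/3 × 108 g/cup ÷ 1000 g/kg ≈ 1.8 kg
molasses: 60 g × 22/3 ÷ 328 g/cup × 16 tbsp/cup ≈ 21.5 tbsp
chocolate chips: 200 g × 22/3 ÷ 170 g/cup × 16 tbsp/cup ≈ 138.0 tbsp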